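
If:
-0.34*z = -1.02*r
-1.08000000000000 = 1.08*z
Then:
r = -0.33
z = -1.00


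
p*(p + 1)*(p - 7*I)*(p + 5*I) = p^4 + p^3 - 2*I*p^3 + 35*p^2 - 2*I*p^2 + 35*p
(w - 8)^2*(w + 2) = w^3 - 14*w^2 + 32*w + 128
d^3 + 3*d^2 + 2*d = d*(d + 1)*(d + 2)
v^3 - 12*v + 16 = (v - 2)^2*(v + 4)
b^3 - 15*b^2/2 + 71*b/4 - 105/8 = (b - 7/2)*(b - 5/2)*(b - 3/2)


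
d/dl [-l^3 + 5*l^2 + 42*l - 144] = -3*l^2 + 10*l + 42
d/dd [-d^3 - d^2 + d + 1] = -3*d^2 - 2*d + 1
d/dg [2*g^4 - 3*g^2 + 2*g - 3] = 8*g^3 - 6*g + 2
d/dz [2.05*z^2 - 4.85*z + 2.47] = 4.1*z - 4.85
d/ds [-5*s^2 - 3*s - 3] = -10*s - 3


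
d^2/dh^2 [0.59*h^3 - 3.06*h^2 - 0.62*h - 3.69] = 3.54*h - 6.12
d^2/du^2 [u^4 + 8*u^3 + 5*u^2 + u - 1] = 12*u^2 + 48*u + 10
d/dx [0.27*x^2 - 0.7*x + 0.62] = 0.54*x - 0.7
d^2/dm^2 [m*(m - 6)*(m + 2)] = 6*m - 8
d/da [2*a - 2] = 2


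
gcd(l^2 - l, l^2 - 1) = l - 1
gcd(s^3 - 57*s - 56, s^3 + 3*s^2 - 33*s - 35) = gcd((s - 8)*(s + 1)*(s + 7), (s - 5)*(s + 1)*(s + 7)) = s^2 + 8*s + 7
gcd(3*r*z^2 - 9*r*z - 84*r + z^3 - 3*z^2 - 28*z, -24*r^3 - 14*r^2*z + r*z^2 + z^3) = 3*r + z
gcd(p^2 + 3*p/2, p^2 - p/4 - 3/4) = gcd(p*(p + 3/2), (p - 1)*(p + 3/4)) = 1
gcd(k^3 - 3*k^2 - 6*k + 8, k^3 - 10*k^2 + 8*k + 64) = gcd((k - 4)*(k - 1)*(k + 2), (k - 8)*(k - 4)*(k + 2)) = k^2 - 2*k - 8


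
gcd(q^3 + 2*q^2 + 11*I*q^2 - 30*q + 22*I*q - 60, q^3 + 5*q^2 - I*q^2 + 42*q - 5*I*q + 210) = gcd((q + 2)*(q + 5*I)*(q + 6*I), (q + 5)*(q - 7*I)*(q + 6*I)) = q + 6*I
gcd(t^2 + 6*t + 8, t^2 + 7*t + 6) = 1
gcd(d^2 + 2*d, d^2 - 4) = d + 2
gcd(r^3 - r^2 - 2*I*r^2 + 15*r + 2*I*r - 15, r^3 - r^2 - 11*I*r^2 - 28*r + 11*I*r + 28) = r - 1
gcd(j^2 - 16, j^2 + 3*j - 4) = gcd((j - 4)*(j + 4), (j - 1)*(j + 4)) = j + 4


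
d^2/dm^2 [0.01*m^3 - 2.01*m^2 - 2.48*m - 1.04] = 0.06*m - 4.02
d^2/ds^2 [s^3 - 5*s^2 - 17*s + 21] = 6*s - 10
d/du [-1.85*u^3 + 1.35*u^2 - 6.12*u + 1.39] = -5.55*u^2 + 2.7*u - 6.12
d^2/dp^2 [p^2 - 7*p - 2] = 2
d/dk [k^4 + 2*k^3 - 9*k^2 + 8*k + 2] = 4*k^3 + 6*k^2 - 18*k + 8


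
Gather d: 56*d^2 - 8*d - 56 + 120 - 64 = 56*d^2 - 8*d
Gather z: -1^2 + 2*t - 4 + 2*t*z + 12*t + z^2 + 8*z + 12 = 14*t + z^2 + z*(2*t + 8) + 7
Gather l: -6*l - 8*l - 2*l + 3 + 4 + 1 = 8 - 16*l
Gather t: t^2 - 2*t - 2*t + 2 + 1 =t^2 - 4*t + 3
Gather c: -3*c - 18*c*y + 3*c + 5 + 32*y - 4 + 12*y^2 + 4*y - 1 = -18*c*y + 12*y^2 + 36*y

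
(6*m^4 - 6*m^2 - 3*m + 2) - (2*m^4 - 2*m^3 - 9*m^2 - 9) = 4*m^4 + 2*m^3 + 3*m^2 - 3*m + 11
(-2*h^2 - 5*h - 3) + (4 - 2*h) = -2*h^2 - 7*h + 1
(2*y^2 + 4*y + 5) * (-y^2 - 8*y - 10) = -2*y^4 - 20*y^3 - 57*y^2 - 80*y - 50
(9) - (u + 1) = 8 - u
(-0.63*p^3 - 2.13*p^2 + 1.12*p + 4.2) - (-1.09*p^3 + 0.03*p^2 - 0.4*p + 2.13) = 0.46*p^3 - 2.16*p^2 + 1.52*p + 2.07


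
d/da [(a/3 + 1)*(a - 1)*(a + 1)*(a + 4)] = 4*a^3/3 + 7*a^2 + 22*a/3 - 7/3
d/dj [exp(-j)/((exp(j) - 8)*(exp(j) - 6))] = (-3*exp(2*j) + 28*exp(j) - 48)*exp(-j)/(exp(4*j) - 28*exp(3*j) + 292*exp(2*j) - 1344*exp(j) + 2304)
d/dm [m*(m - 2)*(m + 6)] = 3*m^2 + 8*m - 12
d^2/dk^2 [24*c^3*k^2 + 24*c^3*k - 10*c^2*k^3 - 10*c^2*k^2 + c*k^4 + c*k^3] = 2*c*(24*c^2 - 30*c*k - 10*c + 6*k^2 + 3*k)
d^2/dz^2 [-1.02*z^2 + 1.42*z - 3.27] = -2.04000000000000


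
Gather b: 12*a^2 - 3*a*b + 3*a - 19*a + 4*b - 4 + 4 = 12*a^2 - 16*a + b*(4 - 3*a)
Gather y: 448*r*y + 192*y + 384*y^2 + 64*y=384*y^2 + y*(448*r + 256)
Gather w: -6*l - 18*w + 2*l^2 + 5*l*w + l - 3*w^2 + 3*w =2*l^2 - 5*l - 3*w^2 + w*(5*l - 15)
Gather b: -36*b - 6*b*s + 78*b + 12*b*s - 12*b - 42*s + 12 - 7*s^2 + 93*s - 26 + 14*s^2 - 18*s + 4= b*(6*s + 30) + 7*s^2 + 33*s - 10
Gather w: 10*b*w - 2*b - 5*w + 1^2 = -2*b + w*(10*b - 5) + 1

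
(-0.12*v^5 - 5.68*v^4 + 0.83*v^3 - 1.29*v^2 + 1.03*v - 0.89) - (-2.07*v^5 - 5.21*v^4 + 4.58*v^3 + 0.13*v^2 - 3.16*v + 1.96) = 1.95*v^5 - 0.47*v^4 - 3.75*v^3 - 1.42*v^2 + 4.19*v - 2.85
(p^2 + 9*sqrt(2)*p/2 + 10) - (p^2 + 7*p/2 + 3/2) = -7*p/2 + 9*sqrt(2)*p/2 + 17/2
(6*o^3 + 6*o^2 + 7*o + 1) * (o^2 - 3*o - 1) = 6*o^5 - 12*o^4 - 17*o^3 - 26*o^2 - 10*o - 1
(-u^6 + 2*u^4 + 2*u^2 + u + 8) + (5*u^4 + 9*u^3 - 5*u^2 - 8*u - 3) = -u^6 + 7*u^4 + 9*u^3 - 3*u^2 - 7*u + 5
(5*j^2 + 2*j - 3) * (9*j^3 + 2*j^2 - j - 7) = 45*j^5 + 28*j^4 - 28*j^3 - 43*j^2 - 11*j + 21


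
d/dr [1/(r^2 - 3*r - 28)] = (3 - 2*r)/(-r^2 + 3*r + 28)^2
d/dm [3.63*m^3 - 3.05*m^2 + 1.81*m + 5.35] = 10.89*m^2 - 6.1*m + 1.81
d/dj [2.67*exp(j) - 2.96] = 2.67*exp(j)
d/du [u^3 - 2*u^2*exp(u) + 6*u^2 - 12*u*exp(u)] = -2*u^2*exp(u) + 3*u^2 - 16*u*exp(u) + 12*u - 12*exp(u)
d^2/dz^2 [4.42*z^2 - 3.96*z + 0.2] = 8.84000000000000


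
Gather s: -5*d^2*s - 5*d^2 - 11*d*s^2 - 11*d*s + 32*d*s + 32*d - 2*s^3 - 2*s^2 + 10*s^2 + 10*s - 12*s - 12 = -5*d^2 + 32*d - 2*s^3 + s^2*(8 - 11*d) + s*(-5*d^2 + 21*d - 2) - 12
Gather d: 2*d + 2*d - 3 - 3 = 4*d - 6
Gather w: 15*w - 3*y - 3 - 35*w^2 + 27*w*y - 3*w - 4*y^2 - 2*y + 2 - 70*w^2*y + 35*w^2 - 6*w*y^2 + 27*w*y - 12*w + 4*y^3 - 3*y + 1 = -70*w^2*y + w*(-6*y^2 + 54*y) + 4*y^3 - 4*y^2 - 8*y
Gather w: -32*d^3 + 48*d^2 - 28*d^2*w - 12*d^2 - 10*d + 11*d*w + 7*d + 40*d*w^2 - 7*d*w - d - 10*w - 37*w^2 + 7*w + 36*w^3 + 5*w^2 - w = -32*d^3 + 36*d^2 - 4*d + 36*w^3 + w^2*(40*d - 32) + w*(-28*d^2 + 4*d - 4)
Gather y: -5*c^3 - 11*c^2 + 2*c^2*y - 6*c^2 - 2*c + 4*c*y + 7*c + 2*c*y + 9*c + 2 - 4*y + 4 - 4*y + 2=-5*c^3 - 17*c^2 + 14*c + y*(2*c^2 + 6*c - 8) + 8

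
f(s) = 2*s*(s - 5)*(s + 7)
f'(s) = 2*s*(s - 5) + 2*s*(s + 7) + 2*(s - 5)*(s + 7) = 6*s^2 + 8*s - 70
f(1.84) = -102.80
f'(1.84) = -34.97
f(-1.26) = 90.55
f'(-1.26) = -70.55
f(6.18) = 192.23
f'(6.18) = 208.59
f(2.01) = -108.30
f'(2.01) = -29.68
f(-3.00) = 192.00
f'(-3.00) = -40.00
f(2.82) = -120.74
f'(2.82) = 0.27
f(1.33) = -81.32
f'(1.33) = -48.75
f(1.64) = -95.22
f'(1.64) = -40.74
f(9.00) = 1152.00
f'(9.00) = 488.00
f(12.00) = 3192.00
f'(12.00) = 890.00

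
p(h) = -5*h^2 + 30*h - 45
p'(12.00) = -90.00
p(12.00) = -405.00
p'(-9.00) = 120.00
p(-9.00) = -720.00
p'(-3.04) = 60.40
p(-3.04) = -182.41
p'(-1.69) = 46.90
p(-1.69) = -109.98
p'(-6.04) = 90.40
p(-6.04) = -408.61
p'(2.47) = 5.30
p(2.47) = -1.40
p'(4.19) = -11.90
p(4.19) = -7.08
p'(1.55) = 14.50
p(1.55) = -10.51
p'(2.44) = 5.60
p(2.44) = -1.57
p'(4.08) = -10.80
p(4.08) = -5.83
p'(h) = 30 - 10*h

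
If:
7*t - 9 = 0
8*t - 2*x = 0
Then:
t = 9/7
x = 36/7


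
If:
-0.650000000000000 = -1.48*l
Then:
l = 0.44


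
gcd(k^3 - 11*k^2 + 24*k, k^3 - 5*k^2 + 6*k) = k^2 - 3*k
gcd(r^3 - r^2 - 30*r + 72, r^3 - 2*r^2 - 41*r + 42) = r + 6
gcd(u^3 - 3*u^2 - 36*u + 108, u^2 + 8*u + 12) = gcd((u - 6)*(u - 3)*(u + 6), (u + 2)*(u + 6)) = u + 6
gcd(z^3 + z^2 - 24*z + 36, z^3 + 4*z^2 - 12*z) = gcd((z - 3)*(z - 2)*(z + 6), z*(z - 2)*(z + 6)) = z^2 + 4*z - 12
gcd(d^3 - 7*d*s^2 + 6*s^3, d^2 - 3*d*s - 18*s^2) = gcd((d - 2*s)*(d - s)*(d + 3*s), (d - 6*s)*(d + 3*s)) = d + 3*s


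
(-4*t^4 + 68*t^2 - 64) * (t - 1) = -4*t^5 + 4*t^4 + 68*t^3 - 68*t^2 - 64*t + 64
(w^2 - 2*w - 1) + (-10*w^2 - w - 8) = -9*w^2 - 3*w - 9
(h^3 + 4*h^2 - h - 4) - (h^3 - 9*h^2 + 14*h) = 13*h^2 - 15*h - 4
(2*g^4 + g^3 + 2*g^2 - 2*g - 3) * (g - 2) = 2*g^5 - 3*g^4 - 6*g^2 + g + 6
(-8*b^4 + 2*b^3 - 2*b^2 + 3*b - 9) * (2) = -16*b^4 + 4*b^3 - 4*b^2 + 6*b - 18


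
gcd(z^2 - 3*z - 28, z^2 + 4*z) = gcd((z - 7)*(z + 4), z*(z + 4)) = z + 4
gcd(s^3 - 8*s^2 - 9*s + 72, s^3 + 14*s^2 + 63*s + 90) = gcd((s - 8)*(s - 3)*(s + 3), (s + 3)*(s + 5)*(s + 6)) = s + 3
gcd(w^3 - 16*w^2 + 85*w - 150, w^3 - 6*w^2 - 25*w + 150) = w^2 - 11*w + 30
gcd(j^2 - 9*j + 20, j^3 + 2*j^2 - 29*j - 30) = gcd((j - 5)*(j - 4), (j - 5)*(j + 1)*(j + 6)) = j - 5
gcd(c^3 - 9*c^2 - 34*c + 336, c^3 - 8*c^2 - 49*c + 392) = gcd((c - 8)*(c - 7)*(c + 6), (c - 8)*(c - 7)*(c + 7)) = c^2 - 15*c + 56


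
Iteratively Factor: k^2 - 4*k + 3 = (k - 3)*(k - 1)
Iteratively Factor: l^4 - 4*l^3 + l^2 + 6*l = (l + 1)*(l^3 - 5*l^2 + 6*l) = l*(l + 1)*(l^2 - 5*l + 6) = l*(l - 2)*(l + 1)*(l - 3)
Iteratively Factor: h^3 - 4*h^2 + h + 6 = (h - 2)*(h^2 - 2*h - 3) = (h - 3)*(h - 2)*(h + 1)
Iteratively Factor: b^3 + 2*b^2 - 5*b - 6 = (b + 1)*(b^2 + b - 6) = (b + 1)*(b + 3)*(b - 2)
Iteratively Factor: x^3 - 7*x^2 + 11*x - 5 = (x - 5)*(x^2 - 2*x + 1) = (x - 5)*(x - 1)*(x - 1)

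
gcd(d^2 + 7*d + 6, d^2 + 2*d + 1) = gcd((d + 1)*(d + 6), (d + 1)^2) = d + 1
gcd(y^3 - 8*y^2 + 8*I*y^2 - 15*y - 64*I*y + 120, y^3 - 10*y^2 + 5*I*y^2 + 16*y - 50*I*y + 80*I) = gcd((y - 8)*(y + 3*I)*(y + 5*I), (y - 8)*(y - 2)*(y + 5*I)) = y^2 + y*(-8 + 5*I) - 40*I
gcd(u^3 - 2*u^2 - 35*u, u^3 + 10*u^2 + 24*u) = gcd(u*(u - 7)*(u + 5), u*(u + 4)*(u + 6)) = u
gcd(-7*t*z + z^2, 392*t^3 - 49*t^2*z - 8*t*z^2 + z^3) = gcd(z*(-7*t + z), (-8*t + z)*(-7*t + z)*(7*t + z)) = -7*t + z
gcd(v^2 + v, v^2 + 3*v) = v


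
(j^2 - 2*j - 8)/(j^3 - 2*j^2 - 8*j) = 1/j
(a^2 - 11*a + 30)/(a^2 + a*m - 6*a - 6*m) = (a - 5)/(a + m)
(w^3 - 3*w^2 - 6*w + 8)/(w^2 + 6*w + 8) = (w^2 - 5*w + 4)/(w + 4)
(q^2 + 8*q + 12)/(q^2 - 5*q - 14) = (q + 6)/(q - 7)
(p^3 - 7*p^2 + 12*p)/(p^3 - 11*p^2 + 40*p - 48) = p/(p - 4)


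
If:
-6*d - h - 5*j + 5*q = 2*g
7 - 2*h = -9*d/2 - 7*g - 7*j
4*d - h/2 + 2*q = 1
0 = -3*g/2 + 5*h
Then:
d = 142/809 - 494*q/809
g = -7160*q/2427 - 4820/2427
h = -716*q/809 - 482/809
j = 7499*q/2427 + 1706/2427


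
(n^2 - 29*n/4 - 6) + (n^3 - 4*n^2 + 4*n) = n^3 - 3*n^2 - 13*n/4 - 6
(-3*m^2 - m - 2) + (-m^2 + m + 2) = -4*m^2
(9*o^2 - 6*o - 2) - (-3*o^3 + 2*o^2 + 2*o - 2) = 3*o^3 + 7*o^2 - 8*o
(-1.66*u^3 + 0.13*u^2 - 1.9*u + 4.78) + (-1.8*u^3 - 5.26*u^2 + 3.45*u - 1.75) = -3.46*u^3 - 5.13*u^2 + 1.55*u + 3.03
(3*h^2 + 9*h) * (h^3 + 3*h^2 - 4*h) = 3*h^5 + 18*h^4 + 15*h^3 - 36*h^2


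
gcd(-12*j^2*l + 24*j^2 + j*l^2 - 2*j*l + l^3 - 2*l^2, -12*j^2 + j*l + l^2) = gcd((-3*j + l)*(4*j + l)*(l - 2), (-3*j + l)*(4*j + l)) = 12*j^2 - j*l - l^2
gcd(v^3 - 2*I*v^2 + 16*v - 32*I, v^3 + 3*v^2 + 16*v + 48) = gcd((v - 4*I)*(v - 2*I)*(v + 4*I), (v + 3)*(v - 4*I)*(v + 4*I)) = v^2 + 16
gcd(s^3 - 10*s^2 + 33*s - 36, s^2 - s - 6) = s - 3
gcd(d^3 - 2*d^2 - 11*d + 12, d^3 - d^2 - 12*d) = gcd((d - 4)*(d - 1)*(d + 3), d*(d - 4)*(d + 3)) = d^2 - d - 12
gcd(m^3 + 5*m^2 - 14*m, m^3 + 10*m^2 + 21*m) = m^2 + 7*m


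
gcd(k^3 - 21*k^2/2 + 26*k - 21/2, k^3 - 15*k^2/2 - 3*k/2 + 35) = k - 7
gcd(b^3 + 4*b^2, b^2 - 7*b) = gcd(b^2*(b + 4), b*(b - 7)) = b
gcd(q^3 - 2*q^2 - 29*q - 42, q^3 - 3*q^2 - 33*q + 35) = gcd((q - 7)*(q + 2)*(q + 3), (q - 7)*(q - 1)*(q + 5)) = q - 7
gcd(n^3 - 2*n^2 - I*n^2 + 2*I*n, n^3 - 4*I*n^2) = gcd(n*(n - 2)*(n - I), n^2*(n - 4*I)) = n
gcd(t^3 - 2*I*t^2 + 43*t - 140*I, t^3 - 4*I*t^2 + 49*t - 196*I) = t^2 + 3*I*t + 28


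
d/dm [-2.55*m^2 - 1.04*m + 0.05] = -5.1*m - 1.04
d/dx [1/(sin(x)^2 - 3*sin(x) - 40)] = (3 - 2*sin(x))*cos(x)/((sin(x) - 8)^2*(sin(x) + 5)^2)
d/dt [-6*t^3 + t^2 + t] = -18*t^2 + 2*t + 1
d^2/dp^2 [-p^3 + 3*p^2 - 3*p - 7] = 6 - 6*p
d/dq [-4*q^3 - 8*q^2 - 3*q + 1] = -12*q^2 - 16*q - 3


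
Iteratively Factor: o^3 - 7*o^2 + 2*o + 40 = (o - 5)*(o^2 - 2*o - 8) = (o - 5)*(o + 2)*(o - 4)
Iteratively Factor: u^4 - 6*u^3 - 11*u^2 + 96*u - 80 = (u - 4)*(u^3 - 2*u^2 - 19*u + 20) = (u - 4)*(u + 4)*(u^2 - 6*u + 5) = (u - 5)*(u - 4)*(u + 4)*(u - 1)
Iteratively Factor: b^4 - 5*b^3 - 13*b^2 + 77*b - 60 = (b + 4)*(b^3 - 9*b^2 + 23*b - 15) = (b - 1)*(b + 4)*(b^2 - 8*b + 15) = (b - 3)*(b - 1)*(b + 4)*(b - 5)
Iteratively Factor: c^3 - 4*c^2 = (c - 4)*(c^2) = c*(c - 4)*(c)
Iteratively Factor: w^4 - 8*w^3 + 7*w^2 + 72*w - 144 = (w - 4)*(w^3 - 4*w^2 - 9*w + 36) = (w - 4)^2*(w^2 - 9) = (w - 4)^2*(w - 3)*(w + 3)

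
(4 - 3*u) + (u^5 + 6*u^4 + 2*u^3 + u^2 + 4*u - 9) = u^5 + 6*u^4 + 2*u^3 + u^2 + u - 5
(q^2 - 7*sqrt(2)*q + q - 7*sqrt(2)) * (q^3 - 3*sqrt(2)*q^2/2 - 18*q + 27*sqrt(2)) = q^5 - 17*sqrt(2)*q^4/2 + q^4 - 17*sqrt(2)*q^3/2 + 3*q^3 + 3*q^2 + 153*sqrt(2)*q^2 - 378*q + 153*sqrt(2)*q - 378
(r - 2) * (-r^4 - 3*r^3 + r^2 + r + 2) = -r^5 - r^4 + 7*r^3 - r^2 - 4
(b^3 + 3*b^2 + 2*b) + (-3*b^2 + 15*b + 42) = b^3 + 17*b + 42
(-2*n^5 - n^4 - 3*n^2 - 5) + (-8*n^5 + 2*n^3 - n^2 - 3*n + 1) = -10*n^5 - n^4 + 2*n^3 - 4*n^2 - 3*n - 4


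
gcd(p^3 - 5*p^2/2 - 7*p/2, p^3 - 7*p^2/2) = p^2 - 7*p/2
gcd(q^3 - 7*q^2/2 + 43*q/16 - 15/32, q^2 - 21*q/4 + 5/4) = q - 1/4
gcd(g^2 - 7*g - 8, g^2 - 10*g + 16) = g - 8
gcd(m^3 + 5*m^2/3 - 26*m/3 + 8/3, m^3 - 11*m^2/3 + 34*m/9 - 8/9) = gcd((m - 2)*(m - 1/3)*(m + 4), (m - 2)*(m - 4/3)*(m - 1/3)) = m^2 - 7*m/3 + 2/3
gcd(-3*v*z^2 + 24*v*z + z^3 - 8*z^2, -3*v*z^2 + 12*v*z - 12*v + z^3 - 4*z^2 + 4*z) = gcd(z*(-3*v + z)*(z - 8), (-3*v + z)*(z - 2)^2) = -3*v + z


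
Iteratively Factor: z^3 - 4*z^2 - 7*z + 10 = (z + 2)*(z^2 - 6*z + 5) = (z - 5)*(z + 2)*(z - 1)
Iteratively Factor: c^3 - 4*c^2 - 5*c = (c + 1)*(c^2 - 5*c) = (c - 5)*(c + 1)*(c)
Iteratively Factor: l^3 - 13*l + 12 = (l + 4)*(l^2 - 4*l + 3) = (l - 1)*(l + 4)*(l - 3)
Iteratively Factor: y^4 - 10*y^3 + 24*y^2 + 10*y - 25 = (y + 1)*(y^3 - 11*y^2 + 35*y - 25) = (y - 5)*(y + 1)*(y^2 - 6*y + 5) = (y - 5)*(y - 1)*(y + 1)*(y - 5)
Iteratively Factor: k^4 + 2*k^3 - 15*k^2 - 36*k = (k + 3)*(k^3 - k^2 - 12*k) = (k - 4)*(k + 3)*(k^2 + 3*k) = k*(k - 4)*(k + 3)*(k + 3)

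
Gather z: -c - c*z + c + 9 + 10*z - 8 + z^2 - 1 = z^2 + z*(10 - c)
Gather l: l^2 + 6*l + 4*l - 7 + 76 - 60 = l^2 + 10*l + 9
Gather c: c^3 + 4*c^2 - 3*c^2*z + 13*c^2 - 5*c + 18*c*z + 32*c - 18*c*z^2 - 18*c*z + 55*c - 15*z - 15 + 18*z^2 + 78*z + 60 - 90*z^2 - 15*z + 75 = c^3 + c^2*(17 - 3*z) + c*(82 - 18*z^2) - 72*z^2 + 48*z + 120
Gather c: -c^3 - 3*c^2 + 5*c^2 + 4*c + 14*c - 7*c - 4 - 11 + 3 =-c^3 + 2*c^2 + 11*c - 12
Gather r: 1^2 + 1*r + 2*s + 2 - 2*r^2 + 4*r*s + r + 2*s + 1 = -2*r^2 + r*(4*s + 2) + 4*s + 4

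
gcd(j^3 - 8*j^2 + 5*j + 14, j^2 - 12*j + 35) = j - 7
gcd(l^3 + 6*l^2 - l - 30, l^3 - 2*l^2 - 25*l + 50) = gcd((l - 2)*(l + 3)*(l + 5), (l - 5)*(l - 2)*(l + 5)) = l^2 + 3*l - 10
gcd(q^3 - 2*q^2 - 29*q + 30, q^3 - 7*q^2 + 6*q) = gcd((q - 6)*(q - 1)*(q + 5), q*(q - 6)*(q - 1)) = q^2 - 7*q + 6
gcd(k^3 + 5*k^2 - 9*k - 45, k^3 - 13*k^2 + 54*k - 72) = k - 3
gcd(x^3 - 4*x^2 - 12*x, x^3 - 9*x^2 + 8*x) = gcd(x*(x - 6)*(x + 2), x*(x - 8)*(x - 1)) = x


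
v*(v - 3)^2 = v^3 - 6*v^2 + 9*v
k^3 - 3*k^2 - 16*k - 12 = (k - 6)*(k + 1)*(k + 2)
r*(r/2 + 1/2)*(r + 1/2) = r^3/2 + 3*r^2/4 + r/4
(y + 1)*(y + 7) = y^2 + 8*y + 7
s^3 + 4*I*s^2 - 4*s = s*(s + 2*I)^2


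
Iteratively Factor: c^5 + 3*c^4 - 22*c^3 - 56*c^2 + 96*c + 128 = (c - 4)*(c^4 + 7*c^3 + 6*c^2 - 32*c - 32) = (c - 4)*(c + 1)*(c^3 + 6*c^2 - 32) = (c - 4)*(c - 2)*(c + 1)*(c^2 + 8*c + 16) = (c - 4)*(c - 2)*(c + 1)*(c + 4)*(c + 4)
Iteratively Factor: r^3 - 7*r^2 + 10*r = (r - 2)*(r^2 - 5*r) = (r - 5)*(r - 2)*(r)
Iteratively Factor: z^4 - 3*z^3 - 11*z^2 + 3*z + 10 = (z + 2)*(z^3 - 5*z^2 - z + 5) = (z + 1)*(z + 2)*(z^2 - 6*z + 5) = (z - 1)*(z + 1)*(z + 2)*(z - 5)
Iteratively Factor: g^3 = (g)*(g^2) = g^2*(g)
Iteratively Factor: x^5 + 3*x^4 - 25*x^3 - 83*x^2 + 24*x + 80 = (x + 4)*(x^4 - x^3 - 21*x^2 + x + 20) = (x + 4)^2*(x^3 - 5*x^2 - x + 5) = (x - 1)*(x + 4)^2*(x^2 - 4*x - 5) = (x - 1)*(x + 1)*(x + 4)^2*(x - 5)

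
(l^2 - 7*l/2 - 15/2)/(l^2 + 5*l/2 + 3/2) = (l - 5)/(l + 1)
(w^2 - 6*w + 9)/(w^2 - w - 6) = (w - 3)/(w + 2)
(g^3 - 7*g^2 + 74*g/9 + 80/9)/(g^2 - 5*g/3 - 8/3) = (3*g^2 - 13*g - 10)/(3*(g + 1))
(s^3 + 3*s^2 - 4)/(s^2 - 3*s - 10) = (s^2 + s - 2)/(s - 5)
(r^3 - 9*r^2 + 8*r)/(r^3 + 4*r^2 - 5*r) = (r - 8)/(r + 5)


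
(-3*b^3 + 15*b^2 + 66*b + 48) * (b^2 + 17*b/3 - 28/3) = -3*b^5 - 2*b^4 + 179*b^3 + 282*b^2 - 344*b - 448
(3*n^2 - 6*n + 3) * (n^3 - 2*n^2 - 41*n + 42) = 3*n^5 - 12*n^4 - 108*n^3 + 366*n^2 - 375*n + 126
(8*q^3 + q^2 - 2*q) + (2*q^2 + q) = 8*q^3 + 3*q^2 - q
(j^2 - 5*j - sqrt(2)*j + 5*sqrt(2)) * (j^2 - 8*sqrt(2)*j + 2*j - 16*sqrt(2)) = j^4 - 9*sqrt(2)*j^3 - 3*j^3 + 6*j^2 + 27*sqrt(2)*j^2 - 48*j + 90*sqrt(2)*j - 160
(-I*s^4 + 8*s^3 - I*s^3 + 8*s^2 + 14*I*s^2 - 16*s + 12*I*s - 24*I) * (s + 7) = -I*s^5 + 8*s^4 - 8*I*s^4 + 64*s^3 + 7*I*s^3 + 40*s^2 + 110*I*s^2 - 112*s + 60*I*s - 168*I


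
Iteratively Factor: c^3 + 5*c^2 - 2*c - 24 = (c + 4)*(c^2 + c - 6) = (c + 3)*(c + 4)*(c - 2)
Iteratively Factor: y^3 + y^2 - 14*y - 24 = (y + 2)*(y^2 - y - 12) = (y + 2)*(y + 3)*(y - 4)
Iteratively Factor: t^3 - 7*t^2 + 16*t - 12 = (t - 3)*(t^2 - 4*t + 4) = (t - 3)*(t - 2)*(t - 2)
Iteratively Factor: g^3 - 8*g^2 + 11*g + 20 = (g - 4)*(g^2 - 4*g - 5) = (g - 4)*(g + 1)*(g - 5)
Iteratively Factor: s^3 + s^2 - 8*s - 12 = (s + 2)*(s^2 - s - 6) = (s - 3)*(s + 2)*(s + 2)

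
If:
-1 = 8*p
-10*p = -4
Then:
No Solution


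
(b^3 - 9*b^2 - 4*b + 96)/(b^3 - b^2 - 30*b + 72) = (b^2 - 5*b - 24)/(b^2 + 3*b - 18)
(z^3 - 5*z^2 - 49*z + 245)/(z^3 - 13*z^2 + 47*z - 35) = (z + 7)/(z - 1)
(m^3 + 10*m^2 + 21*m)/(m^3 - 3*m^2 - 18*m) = (m + 7)/(m - 6)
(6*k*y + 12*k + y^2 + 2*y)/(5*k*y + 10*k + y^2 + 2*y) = (6*k + y)/(5*k + y)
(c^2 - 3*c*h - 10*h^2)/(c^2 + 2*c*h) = (c - 5*h)/c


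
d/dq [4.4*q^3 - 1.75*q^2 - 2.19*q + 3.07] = 13.2*q^2 - 3.5*q - 2.19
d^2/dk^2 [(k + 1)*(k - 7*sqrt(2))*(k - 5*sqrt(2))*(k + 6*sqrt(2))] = 12*k^2 - 36*sqrt(2)*k + 6*k - 148 - 12*sqrt(2)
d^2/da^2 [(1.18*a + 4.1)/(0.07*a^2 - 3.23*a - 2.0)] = ((7.0488 - 0.4956*a)*(-0.07*a^2 + 3.23*a + 2.0) - (0.14*a - 3.23)*(0.28*a - 6.46)*(1.18*a + 4.1))/(-0.07*a^2 + 3.23*a + 2.0)^3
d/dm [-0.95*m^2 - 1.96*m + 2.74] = -1.9*m - 1.96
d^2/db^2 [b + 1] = 0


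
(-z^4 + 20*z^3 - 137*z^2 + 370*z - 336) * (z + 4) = -z^5 + 16*z^4 - 57*z^3 - 178*z^2 + 1144*z - 1344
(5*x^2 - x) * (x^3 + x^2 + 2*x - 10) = 5*x^5 + 4*x^4 + 9*x^3 - 52*x^2 + 10*x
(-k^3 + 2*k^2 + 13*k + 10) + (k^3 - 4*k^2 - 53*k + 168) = -2*k^2 - 40*k + 178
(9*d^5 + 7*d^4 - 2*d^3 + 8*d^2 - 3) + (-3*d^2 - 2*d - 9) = 9*d^5 + 7*d^4 - 2*d^3 + 5*d^2 - 2*d - 12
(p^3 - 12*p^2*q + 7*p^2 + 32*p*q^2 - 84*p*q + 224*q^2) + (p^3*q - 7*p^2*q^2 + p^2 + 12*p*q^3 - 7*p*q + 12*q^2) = p^3*q + p^3 - 7*p^2*q^2 - 12*p^2*q + 8*p^2 + 12*p*q^3 + 32*p*q^2 - 91*p*q + 236*q^2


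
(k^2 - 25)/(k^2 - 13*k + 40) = (k + 5)/(k - 8)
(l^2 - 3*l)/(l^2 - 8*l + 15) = l/(l - 5)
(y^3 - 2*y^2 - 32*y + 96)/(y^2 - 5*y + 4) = (y^2 + 2*y - 24)/(y - 1)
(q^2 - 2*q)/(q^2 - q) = (q - 2)/(q - 1)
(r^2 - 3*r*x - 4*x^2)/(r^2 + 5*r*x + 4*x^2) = (r - 4*x)/(r + 4*x)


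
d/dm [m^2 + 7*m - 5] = 2*m + 7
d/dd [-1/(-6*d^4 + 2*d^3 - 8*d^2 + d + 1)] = (-24*d^3 + 6*d^2 - 16*d + 1)/(-6*d^4 + 2*d^3 - 8*d^2 + d + 1)^2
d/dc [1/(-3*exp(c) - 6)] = exp(c)/(3*(exp(c) + 2)^2)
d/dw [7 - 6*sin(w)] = -6*cos(w)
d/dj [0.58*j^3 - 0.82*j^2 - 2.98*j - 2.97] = 1.74*j^2 - 1.64*j - 2.98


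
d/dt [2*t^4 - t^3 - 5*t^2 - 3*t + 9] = 8*t^3 - 3*t^2 - 10*t - 3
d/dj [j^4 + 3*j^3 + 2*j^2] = j*(4*j^2 + 9*j + 4)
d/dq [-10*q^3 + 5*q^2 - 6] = 10*q*(1 - 3*q)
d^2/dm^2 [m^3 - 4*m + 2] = 6*m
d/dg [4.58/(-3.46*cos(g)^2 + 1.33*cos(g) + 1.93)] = (6.0914 - 31.6936*cos(g))*sin(g)/(-3.46*cos(g)^2 + 1.33*cos(g) + 1.93)^2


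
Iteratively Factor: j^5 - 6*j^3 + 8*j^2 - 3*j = (j + 3)*(j^4 - 3*j^3 + 3*j^2 - j) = j*(j + 3)*(j^3 - 3*j^2 + 3*j - 1) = j*(j - 1)*(j + 3)*(j^2 - 2*j + 1) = j*(j - 1)^2*(j + 3)*(j - 1)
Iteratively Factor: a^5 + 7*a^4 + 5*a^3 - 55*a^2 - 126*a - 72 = (a + 3)*(a^4 + 4*a^3 - 7*a^2 - 34*a - 24) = (a + 3)*(a + 4)*(a^3 - 7*a - 6) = (a + 1)*(a + 3)*(a + 4)*(a^2 - a - 6) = (a + 1)*(a + 2)*(a + 3)*(a + 4)*(a - 3)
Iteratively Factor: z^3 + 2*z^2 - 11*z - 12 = (z + 1)*(z^2 + z - 12) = (z + 1)*(z + 4)*(z - 3)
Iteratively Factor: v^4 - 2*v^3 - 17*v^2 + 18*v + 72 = (v + 3)*(v^3 - 5*v^2 - 2*v + 24) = (v + 2)*(v + 3)*(v^2 - 7*v + 12) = (v - 3)*(v + 2)*(v + 3)*(v - 4)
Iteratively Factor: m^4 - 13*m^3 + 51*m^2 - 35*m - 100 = (m - 5)*(m^3 - 8*m^2 + 11*m + 20) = (m - 5)*(m - 4)*(m^2 - 4*m - 5) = (m - 5)*(m - 4)*(m + 1)*(m - 5)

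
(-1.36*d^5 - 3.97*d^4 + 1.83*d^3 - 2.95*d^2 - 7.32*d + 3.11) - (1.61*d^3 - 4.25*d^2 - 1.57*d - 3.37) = -1.36*d^5 - 3.97*d^4 + 0.22*d^3 + 1.3*d^2 - 5.75*d + 6.48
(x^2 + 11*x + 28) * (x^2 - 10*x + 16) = x^4 + x^3 - 66*x^2 - 104*x + 448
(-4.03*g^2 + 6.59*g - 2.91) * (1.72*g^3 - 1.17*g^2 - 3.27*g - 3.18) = -6.9316*g^5 + 16.0499*g^4 + 0.462600000000002*g^3 - 5.32919999999999*g^2 - 11.4405*g + 9.2538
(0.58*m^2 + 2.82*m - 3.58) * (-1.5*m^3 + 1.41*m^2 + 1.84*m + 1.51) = -0.87*m^5 - 3.4122*m^4 + 10.4134*m^3 + 1.0168*m^2 - 2.329*m - 5.4058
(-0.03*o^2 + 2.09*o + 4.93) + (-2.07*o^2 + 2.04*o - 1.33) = -2.1*o^2 + 4.13*o + 3.6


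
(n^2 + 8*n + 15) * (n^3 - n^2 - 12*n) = n^5 + 7*n^4 - 5*n^3 - 111*n^2 - 180*n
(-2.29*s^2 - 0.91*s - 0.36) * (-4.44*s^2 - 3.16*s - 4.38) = 10.1676*s^4 + 11.2768*s^3 + 14.5042*s^2 + 5.1234*s + 1.5768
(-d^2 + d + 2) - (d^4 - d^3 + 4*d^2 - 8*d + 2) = -d^4 + d^3 - 5*d^2 + 9*d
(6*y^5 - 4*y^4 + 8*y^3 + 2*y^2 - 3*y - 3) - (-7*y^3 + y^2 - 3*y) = 6*y^5 - 4*y^4 + 15*y^3 + y^2 - 3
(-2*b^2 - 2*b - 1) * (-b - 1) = 2*b^3 + 4*b^2 + 3*b + 1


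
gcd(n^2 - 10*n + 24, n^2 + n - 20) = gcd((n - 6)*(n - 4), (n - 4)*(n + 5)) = n - 4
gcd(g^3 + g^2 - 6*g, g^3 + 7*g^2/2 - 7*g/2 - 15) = g^2 + g - 6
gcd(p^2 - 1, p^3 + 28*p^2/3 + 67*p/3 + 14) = p + 1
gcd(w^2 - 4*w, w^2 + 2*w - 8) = 1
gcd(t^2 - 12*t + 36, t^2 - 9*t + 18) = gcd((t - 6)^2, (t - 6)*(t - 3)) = t - 6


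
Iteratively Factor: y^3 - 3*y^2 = (y - 3)*(y^2) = y*(y - 3)*(y)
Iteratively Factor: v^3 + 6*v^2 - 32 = (v - 2)*(v^2 + 8*v + 16) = (v - 2)*(v + 4)*(v + 4)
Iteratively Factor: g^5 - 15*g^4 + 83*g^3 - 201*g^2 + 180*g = (g - 3)*(g^4 - 12*g^3 + 47*g^2 - 60*g) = (g - 5)*(g - 3)*(g^3 - 7*g^2 + 12*g) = (g - 5)*(g - 4)*(g - 3)*(g^2 - 3*g) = g*(g - 5)*(g - 4)*(g - 3)*(g - 3)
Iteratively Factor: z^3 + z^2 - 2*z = (z + 2)*(z^2 - z) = z*(z + 2)*(z - 1)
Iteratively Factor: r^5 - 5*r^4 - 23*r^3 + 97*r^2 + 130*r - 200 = (r - 5)*(r^4 - 23*r^2 - 18*r + 40) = (r - 5)*(r + 4)*(r^3 - 4*r^2 - 7*r + 10) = (r - 5)*(r + 2)*(r + 4)*(r^2 - 6*r + 5) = (r - 5)^2*(r + 2)*(r + 4)*(r - 1)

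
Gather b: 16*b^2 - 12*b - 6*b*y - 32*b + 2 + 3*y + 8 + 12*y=16*b^2 + b*(-6*y - 44) + 15*y + 10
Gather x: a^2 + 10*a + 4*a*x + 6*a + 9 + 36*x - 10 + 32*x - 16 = a^2 + 16*a + x*(4*a + 68) - 17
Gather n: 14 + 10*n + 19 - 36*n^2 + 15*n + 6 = -36*n^2 + 25*n + 39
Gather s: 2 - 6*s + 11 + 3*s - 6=7 - 3*s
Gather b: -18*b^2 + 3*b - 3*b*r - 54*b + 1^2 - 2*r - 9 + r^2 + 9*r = -18*b^2 + b*(-3*r - 51) + r^2 + 7*r - 8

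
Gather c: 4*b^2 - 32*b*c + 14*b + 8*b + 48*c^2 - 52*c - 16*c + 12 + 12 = 4*b^2 + 22*b + 48*c^2 + c*(-32*b - 68) + 24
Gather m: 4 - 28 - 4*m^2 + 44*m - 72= -4*m^2 + 44*m - 96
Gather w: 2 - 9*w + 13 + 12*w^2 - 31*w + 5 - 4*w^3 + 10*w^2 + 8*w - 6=-4*w^3 + 22*w^2 - 32*w + 14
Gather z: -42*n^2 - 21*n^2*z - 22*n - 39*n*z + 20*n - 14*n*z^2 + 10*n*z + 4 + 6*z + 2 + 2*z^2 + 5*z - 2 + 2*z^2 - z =-42*n^2 - 2*n + z^2*(4 - 14*n) + z*(-21*n^2 - 29*n + 10) + 4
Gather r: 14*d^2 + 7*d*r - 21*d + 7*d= 14*d^2 + 7*d*r - 14*d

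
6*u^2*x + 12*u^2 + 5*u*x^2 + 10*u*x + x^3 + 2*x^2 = (2*u + x)*(3*u + x)*(x + 2)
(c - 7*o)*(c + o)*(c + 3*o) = c^3 - 3*c^2*o - 25*c*o^2 - 21*o^3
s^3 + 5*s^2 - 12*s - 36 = (s - 3)*(s + 2)*(s + 6)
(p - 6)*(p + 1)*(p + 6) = p^3 + p^2 - 36*p - 36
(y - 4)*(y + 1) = y^2 - 3*y - 4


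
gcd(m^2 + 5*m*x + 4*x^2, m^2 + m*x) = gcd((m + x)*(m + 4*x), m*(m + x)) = m + x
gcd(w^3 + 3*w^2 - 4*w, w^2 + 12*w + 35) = 1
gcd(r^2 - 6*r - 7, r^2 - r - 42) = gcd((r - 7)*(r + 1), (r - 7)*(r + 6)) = r - 7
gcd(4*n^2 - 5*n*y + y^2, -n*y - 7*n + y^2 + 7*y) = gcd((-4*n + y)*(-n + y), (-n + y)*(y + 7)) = -n + y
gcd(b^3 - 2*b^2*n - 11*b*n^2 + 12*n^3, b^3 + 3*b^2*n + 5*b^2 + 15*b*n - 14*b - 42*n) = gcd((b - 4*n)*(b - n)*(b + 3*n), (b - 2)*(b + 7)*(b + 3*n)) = b + 3*n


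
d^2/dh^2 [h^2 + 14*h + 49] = 2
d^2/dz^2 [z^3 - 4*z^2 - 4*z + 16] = 6*z - 8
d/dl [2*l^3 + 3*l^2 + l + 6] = 6*l^2 + 6*l + 1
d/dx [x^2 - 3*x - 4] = 2*x - 3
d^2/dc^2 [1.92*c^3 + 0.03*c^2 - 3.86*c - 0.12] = 11.52*c + 0.06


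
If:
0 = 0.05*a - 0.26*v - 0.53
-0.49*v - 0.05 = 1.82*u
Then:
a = 5.2*v + 10.6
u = -0.269230769230769*v - 0.0274725274725275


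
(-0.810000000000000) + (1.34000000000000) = 0.530000000000000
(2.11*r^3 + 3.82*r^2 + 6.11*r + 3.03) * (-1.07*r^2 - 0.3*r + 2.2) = -2.2577*r^5 - 4.7204*r^4 - 3.0417*r^3 + 3.3289*r^2 + 12.533*r + 6.666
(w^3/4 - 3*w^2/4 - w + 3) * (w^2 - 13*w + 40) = w^5/4 - 4*w^4 + 75*w^3/4 - 14*w^2 - 79*w + 120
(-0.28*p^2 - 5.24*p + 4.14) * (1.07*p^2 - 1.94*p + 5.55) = -0.2996*p^4 - 5.0636*p^3 + 13.0414*p^2 - 37.1136*p + 22.977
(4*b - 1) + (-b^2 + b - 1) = -b^2 + 5*b - 2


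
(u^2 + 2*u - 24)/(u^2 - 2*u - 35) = (-u^2 - 2*u + 24)/(-u^2 + 2*u + 35)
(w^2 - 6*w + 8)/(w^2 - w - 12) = (w - 2)/(w + 3)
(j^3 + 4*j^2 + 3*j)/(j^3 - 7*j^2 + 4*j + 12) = j*(j + 3)/(j^2 - 8*j + 12)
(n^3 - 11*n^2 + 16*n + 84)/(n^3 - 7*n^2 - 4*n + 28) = (n - 6)/(n - 2)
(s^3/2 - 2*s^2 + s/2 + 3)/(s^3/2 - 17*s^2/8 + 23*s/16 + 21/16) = 8*(s^2 - s - 2)/(8*s^2 - 10*s - 7)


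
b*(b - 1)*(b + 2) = b^3 + b^2 - 2*b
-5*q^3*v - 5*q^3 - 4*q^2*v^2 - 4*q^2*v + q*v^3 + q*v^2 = (-5*q + v)*(q + v)*(q*v + q)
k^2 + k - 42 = (k - 6)*(k + 7)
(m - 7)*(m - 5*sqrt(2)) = m^2 - 5*sqrt(2)*m - 7*m + 35*sqrt(2)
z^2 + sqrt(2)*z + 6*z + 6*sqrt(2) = (z + 6)*(z + sqrt(2))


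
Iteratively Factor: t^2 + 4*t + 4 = (t + 2)*(t + 2)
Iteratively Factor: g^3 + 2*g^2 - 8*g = (g + 4)*(g^2 - 2*g) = g*(g + 4)*(g - 2)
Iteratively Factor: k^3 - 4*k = (k - 2)*(k^2 + 2*k) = k*(k - 2)*(k + 2)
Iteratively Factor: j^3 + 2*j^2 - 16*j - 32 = (j + 2)*(j^2 - 16) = (j - 4)*(j + 2)*(j + 4)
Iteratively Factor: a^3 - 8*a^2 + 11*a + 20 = (a + 1)*(a^2 - 9*a + 20) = (a - 5)*(a + 1)*(a - 4)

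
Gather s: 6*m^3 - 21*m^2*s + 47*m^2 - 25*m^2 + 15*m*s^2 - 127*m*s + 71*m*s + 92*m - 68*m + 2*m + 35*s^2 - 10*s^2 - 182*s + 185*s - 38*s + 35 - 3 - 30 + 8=6*m^3 + 22*m^2 + 26*m + s^2*(15*m + 25) + s*(-21*m^2 - 56*m - 35) + 10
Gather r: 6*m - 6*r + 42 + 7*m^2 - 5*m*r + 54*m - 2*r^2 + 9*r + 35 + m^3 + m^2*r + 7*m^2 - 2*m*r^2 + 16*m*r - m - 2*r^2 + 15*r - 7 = m^3 + 14*m^2 + 59*m + r^2*(-2*m - 4) + r*(m^2 + 11*m + 18) + 70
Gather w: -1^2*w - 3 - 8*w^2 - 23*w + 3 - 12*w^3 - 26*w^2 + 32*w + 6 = -12*w^3 - 34*w^2 + 8*w + 6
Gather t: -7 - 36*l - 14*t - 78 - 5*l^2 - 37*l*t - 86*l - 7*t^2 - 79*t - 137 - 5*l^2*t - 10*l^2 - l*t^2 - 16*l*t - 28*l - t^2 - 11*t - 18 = -15*l^2 - 150*l + t^2*(-l - 8) + t*(-5*l^2 - 53*l - 104) - 240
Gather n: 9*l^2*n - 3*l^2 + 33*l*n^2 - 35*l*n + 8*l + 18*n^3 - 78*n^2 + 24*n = -3*l^2 + 8*l + 18*n^3 + n^2*(33*l - 78) + n*(9*l^2 - 35*l + 24)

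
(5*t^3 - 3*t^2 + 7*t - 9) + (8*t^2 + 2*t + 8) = 5*t^3 + 5*t^2 + 9*t - 1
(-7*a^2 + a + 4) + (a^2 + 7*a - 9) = -6*a^2 + 8*a - 5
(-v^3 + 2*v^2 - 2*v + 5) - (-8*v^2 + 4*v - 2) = -v^3 + 10*v^2 - 6*v + 7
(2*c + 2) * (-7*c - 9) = -14*c^2 - 32*c - 18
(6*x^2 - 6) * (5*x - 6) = 30*x^3 - 36*x^2 - 30*x + 36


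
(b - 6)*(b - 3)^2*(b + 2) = b^4 - 10*b^3 + 21*b^2 + 36*b - 108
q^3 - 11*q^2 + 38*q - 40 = (q - 5)*(q - 4)*(q - 2)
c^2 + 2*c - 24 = (c - 4)*(c + 6)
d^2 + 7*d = d*(d + 7)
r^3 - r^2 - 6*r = r*(r - 3)*(r + 2)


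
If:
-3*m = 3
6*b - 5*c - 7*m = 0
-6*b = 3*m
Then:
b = 1/2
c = 2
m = -1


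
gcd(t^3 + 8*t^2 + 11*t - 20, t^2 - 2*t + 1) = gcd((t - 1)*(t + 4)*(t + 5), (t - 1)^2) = t - 1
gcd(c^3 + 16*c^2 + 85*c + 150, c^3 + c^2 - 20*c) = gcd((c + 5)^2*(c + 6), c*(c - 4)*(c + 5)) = c + 5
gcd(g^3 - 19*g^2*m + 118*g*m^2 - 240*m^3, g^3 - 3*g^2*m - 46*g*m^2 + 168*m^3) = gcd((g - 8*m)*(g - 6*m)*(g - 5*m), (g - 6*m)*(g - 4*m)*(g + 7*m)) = g - 6*m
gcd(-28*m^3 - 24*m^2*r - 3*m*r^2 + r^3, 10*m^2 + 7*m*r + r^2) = 2*m + r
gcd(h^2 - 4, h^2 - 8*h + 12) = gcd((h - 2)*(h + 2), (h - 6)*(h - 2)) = h - 2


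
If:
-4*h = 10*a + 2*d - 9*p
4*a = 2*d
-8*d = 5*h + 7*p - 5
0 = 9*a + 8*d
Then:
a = 0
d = 0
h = 45/73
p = 20/73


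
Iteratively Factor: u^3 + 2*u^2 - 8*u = (u)*(u^2 + 2*u - 8) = u*(u - 2)*(u + 4)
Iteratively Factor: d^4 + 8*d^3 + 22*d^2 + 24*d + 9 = (d + 3)*(d^3 + 5*d^2 + 7*d + 3) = (d + 1)*(d + 3)*(d^2 + 4*d + 3) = (d + 1)*(d + 3)^2*(d + 1)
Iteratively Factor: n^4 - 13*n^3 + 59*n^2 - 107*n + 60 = (n - 5)*(n^3 - 8*n^2 + 19*n - 12) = (n - 5)*(n - 1)*(n^2 - 7*n + 12) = (n - 5)*(n - 3)*(n - 1)*(n - 4)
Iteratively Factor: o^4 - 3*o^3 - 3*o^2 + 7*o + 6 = (o - 3)*(o^3 - 3*o - 2) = (o - 3)*(o + 1)*(o^2 - o - 2) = (o - 3)*(o + 1)^2*(o - 2)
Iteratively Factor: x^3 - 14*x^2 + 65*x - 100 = (x - 5)*(x^2 - 9*x + 20) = (x - 5)^2*(x - 4)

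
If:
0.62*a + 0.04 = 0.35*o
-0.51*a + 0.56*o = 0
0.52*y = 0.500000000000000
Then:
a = -0.13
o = -0.12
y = 0.96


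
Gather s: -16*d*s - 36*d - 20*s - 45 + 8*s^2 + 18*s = -36*d + 8*s^2 + s*(-16*d - 2) - 45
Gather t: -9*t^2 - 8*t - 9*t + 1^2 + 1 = -9*t^2 - 17*t + 2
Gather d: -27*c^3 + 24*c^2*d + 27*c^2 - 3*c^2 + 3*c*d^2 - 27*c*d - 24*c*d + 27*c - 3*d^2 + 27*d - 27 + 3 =-27*c^3 + 24*c^2 + 27*c + d^2*(3*c - 3) + d*(24*c^2 - 51*c + 27) - 24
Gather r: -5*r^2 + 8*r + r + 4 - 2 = -5*r^2 + 9*r + 2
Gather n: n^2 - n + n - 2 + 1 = n^2 - 1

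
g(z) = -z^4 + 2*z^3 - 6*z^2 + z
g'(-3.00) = 199.00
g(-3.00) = -192.00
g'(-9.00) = 3511.00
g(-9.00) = -8514.00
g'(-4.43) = 519.66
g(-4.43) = -681.19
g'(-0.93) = 20.57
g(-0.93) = -8.48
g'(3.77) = -173.29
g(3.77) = -176.35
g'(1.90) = -27.58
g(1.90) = -19.07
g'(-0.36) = 6.28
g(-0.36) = -1.25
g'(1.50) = -17.00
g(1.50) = -10.31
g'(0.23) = -1.49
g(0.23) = -0.07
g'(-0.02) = 1.24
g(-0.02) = -0.02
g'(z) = -4*z^3 + 6*z^2 - 12*z + 1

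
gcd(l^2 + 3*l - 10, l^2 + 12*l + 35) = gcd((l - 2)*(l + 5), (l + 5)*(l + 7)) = l + 5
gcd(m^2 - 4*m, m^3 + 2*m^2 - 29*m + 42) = 1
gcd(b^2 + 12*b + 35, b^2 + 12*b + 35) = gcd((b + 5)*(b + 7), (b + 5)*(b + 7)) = b^2 + 12*b + 35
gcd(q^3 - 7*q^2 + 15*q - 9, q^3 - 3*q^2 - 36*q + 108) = q - 3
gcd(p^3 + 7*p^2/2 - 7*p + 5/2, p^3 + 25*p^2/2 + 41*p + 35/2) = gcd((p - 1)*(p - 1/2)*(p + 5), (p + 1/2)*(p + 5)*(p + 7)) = p + 5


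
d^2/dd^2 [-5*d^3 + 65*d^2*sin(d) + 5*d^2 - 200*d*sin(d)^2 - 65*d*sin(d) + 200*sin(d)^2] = -65*d^2*sin(d) + 65*d*sin(d) + 260*d*cos(d) - 400*d*cos(2*d) - 30*d - 130*sqrt(2)*cos(d + pi/4) + 400*sqrt(2)*cos(2*d + pi/4) + 10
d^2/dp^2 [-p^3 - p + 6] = -6*p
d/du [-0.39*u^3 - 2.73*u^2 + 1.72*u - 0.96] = -1.17*u^2 - 5.46*u + 1.72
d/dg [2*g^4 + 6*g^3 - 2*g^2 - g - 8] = 8*g^3 + 18*g^2 - 4*g - 1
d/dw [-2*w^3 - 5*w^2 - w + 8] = -6*w^2 - 10*w - 1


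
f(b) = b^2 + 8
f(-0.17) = 8.03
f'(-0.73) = -1.46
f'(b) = 2*b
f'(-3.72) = -7.44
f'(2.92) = 5.84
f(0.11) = 8.01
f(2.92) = 16.53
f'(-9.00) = -18.00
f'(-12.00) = -24.00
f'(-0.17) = -0.34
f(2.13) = 12.54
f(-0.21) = 8.04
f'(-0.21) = -0.42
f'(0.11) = 0.22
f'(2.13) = 4.26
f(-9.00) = 89.00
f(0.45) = 8.20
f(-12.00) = 152.00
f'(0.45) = 0.90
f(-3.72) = 21.84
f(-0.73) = 8.53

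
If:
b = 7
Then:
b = 7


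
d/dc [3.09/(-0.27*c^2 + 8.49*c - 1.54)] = (1.6686*c - 26.2341)/(0.27*c^2 - 8.49*c + 1.54)^2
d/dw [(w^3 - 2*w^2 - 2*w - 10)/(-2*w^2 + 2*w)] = (-w^4/2 + w^3 - 2*w^2 - 10*w + 5)/(w^2*(w^2 - 2*w + 1))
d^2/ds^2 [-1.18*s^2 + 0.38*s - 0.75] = -2.36000000000000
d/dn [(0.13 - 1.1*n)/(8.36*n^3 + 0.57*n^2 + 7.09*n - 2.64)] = (18.392*n^3 - 2.6334*n^2 - 0.1482*n + 1.9823)/(69.8896*n^6 + 9.5304*n^5 + 118.8697*n^4 - 36.0582*n^3 + 47.2585*n^2 - 37.4352*n + 6.9696)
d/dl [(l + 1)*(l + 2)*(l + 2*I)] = 3*l^2 + l*(6 + 4*I) + 2 + 6*I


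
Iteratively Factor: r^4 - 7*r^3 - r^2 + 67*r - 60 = (r - 5)*(r^3 - 2*r^2 - 11*r + 12) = (r - 5)*(r - 4)*(r^2 + 2*r - 3) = (r - 5)*(r - 4)*(r + 3)*(r - 1)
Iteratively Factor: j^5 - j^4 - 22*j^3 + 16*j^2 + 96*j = (j - 4)*(j^4 + 3*j^3 - 10*j^2 - 24*j) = (j - 4)*(j - 3)*(j^3 + 6*j^2 + 8*j) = (j - 4)*(j - 3)*(j + 2)*(j^2 + 4*j) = (j - 4)*(j - 3)*(j + 2)*(j + 4)*(j)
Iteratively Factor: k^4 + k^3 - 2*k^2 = (k + 2)*(k^3 - k^2) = k*(k + 2)*(k^2 - k) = k^2*(k + 2)*(k - 1)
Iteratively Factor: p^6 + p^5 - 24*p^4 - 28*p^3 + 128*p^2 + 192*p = (p - 3)*(p^5 + 4*p^4 - 12*p^3 - 64*p^2 - 64*p) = (p - 3)*(p + 2)*(p^4 + 2*p^3 - 16*p^2 - 32*p) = (p - 3)*(p + 2)*(p + 4)*(p^3 - 2*p^2 - 8*p) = p*(p - 3)*(p + 2)*(p + 4)*(p^2 - 2*p - 8) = p*(p - 3)*(p + 2)^2*(p + 4)*(p - 4)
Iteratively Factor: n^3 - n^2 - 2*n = (n - 2)*(n^2 + n) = n*(n - 2)*(n + 1)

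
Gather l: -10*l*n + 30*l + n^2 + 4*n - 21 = l*(30 - 10*n) + n^2 + 4*n - 21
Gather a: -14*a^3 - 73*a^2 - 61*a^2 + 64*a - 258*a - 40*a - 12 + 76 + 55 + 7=-14*a^3 - 134*a^2 - 234*a + 126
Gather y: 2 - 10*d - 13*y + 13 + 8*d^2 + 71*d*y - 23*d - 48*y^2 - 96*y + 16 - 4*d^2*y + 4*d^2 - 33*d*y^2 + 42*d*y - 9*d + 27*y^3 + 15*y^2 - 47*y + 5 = 12*d^2 - 42*d + 27*y^3 + y^2*(-33*d - 33) + y*(-4*d^2 + 113*d - 156) + 36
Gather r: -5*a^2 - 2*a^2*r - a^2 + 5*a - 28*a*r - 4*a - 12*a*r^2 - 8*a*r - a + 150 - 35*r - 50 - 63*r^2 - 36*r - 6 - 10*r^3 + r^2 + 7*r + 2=-6*a^2 - 10*r^3 + r^2*(-12*a - 62) + r*(-2*a^2 - 36*a - 64) + 96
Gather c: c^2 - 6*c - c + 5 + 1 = c^2 - 7*c + 6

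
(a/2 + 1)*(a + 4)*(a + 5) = a^3/2 + 11*a^2/2 + 19*a + 20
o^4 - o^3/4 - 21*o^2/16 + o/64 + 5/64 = (o - 5/4)*(o - 1/4)*(o + 1/4)*(o + 1)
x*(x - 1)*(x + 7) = x^3 + 6*x^2 - 7*x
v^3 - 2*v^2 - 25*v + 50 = (v - 5)*(v - 2)*(v + 5)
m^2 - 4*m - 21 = (m - 7)*(m + 3)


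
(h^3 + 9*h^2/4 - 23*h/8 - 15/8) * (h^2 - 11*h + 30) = h^5 - 35*h^4/4 + 19*h^3/8 + 389*h^2/4 - 525*h/8 - 225/4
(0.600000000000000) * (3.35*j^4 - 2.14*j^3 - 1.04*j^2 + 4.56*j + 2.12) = 2.01*j^4 - 1.284*j^3 - 0.624*j^2 + 2.736*j + 1.272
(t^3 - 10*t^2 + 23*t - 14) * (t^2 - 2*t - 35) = t^5 - 12*t^4 + 8*t^3 + 290*t^2 - 777*t + 490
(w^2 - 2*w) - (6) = w^2 - 2*w - 6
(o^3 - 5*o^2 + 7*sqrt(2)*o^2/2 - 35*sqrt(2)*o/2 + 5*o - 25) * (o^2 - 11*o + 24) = o^5 - 16*o^4 + 7*sqrt(2)*o^4/2 - 56*sqrt(2)*o^3 + 84*o^3 - 200*o^2 + 553*sqrt(2)*o^2/2 - 420*sqrt(2)*o + 395*o - 600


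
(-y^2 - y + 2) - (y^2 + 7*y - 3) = -2*y^2 - 8*y + 5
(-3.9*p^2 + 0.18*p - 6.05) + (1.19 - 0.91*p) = -3.9*p^2 - 0.73*p - 4.86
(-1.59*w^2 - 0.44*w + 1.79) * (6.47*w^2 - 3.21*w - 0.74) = -10.2873*w^4 + 2.2571*w^3 + 14.1703*w^2 - 5.4203*w - 1.3246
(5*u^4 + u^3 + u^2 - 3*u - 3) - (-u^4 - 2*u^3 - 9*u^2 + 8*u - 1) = 6*u^4 + 3*u^3 + 10*u^2 - 11*u - 2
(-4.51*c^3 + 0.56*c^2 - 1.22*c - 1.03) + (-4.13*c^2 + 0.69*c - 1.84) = -4.51*c^3 - 3.57*c^2 - 0.53*c - 2.87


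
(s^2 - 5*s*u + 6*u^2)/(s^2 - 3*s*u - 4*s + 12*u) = (s - 2*u)/(s - 4)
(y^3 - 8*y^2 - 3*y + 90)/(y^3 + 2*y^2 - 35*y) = (y^2 - 3*y - 18)/(y*(y + 7))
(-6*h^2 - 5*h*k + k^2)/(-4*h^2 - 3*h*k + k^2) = (6*h - k)/(4*h - k)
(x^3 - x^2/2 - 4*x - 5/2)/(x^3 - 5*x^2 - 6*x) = (2*x^2 - 3*x - 5)/(2*x*(x - 6))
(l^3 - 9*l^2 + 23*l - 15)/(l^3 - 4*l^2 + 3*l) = (l - 5)/l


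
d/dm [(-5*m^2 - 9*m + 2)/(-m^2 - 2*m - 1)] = (m + 13)/(m^3 + 3*m^2 + 3*m + 1)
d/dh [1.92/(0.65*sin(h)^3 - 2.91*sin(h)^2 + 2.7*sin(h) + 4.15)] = (-3.744*sin(h)^2 + 11.1744*sin(h) - 5.184)*cos(h)/(0.65*sin(h)^3 - 2.91*sin(h)^2 + 2.7*sin(h) + 4.15)^2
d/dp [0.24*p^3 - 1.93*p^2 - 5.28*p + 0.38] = 0.72*p^2 - 3.86*p - 5.28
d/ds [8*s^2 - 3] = 16*s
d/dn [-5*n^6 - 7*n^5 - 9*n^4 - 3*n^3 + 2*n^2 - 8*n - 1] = -30*n^5 - 35*n^4 - 36*n^3 - 9*n^2 + 4*n - 8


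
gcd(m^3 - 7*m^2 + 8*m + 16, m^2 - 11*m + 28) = m - 4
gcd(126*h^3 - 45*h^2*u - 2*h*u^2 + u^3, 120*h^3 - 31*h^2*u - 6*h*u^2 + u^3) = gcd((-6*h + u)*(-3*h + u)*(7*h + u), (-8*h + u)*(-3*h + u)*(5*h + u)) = -3*h + u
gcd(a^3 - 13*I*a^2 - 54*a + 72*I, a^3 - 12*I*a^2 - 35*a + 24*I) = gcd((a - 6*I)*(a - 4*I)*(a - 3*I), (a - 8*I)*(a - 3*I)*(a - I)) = a - 3*I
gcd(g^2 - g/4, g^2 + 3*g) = g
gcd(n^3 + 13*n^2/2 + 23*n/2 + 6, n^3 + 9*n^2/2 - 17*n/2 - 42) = n + 4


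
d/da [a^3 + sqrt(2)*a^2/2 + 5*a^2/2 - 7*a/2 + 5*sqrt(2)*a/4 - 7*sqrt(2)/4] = 3*a^2 + sqrt(2)*a + 5*a - 7/2 + 5*sqrt(2)/4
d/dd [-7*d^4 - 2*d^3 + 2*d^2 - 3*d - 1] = -28*d^3 - 6*d^2 + 4*d - 3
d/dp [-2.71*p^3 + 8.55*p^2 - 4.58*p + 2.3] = -8.13*p^2 + 17.1*p - 4.58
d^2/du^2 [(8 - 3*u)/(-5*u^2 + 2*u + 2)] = 2*((46 - 45*u)*(-5*u^2 + 2*u + 2) - 4*(3*u - 8)*(5*u - 1)^2)/(-5*u^2 + 2*u + 2)^3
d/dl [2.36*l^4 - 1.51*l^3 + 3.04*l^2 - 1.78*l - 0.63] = 9.44*l^3 - 4.53*l^2 + 6.08*l - 1.78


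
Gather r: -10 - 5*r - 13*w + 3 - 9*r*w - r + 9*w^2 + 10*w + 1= r*(-9*w - 6) + 9*w^2 - 3*w - 6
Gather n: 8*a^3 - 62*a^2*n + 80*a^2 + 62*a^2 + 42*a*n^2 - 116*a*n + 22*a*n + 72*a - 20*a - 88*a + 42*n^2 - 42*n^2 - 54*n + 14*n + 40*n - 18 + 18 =8*a^3 + 142*a^2 + 42*a*n^2 - 36*a + n*(-62*a^2 - 94*a)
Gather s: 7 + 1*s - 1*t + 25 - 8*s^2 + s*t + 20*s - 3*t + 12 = -8*s^2 + s*(t + 21) - 4*t + 44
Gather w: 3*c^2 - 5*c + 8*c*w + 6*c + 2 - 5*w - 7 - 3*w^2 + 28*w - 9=3*c^2 + c - 3*w^2 + w*(8*c + 23) - 14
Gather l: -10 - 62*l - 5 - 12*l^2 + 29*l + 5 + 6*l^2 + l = -6*l^2 - 32*l - 10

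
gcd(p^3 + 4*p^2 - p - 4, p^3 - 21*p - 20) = p^2 + 5*p + 4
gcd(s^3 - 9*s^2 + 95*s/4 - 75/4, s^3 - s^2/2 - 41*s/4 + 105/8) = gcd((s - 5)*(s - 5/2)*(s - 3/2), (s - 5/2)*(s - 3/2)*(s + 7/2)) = s^2 - 4*s + 15/4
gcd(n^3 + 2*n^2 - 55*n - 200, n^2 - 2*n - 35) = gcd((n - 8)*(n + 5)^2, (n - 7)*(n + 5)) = n + 5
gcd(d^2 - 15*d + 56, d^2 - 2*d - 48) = d - 8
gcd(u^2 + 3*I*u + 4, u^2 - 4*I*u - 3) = u - I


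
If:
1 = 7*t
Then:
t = 1/7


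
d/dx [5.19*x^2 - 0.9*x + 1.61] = 10.38*x - 0.9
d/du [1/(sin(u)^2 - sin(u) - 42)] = (1 - 2*sin(u))*cos(u)/(sin(u) + cos(u)^2 + 41)^2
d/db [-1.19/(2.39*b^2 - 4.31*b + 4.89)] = (5.6882*b - 5.1289)/(2.39*b^2 - 4.31*b + 4.89)^2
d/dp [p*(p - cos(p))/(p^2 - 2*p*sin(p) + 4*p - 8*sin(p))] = (p^3*sin(p) + 2*p^3*cos(p) + 2*p^2*sin(p) + 9*p^2*cos(p) + 2*p^2 - 16*p*sin(p) - 8*p + 4*sin(2*p))/((p + 4)^2*(p - 2*sin(p))^2)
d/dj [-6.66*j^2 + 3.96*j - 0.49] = 3.96 - 13.32*j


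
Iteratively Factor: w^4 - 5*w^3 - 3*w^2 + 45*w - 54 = (w + 3)*(w^3 - 8*w^2 + 21*w - 18) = (w - 3)*(w + 3)*(w^2 - 5*w + 6) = (w - 3)*(w - 2)*(w + 3)*(w - 3)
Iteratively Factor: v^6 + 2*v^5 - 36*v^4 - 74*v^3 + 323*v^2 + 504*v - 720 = (v - 1)*(v^5 + 3*v^4 - 33*v^3 - 107*v^2 + 216*v + 720) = (v - 3)*(v - 1)*(v^4 + 6*v^3 - 15*v^2 - 152*v - 240) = (v - 3)*(v - 1)*(v + 4)*(v^3 + 2*v^2 - 23*v - 60) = (v - 5)*(v - 3)*(v - 1)*(v + 4)*(v^2 + 7*v + 12) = (v - 5)*(v - 3)*(v - 1)*(v + 3)*(v + 4)*(v + 4)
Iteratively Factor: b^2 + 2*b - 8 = (b + 4)*(b - 2)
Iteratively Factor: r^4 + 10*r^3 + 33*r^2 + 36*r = (r)*(r^3 + 10*r^2 + 33*r + 36) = r*(r + 3)*(r^2 + 7*r + 12) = r*(r + 3)*(r + 4)*(r + 3)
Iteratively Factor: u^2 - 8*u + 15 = (u - 3)*(u - 5)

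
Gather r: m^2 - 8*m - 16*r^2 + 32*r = m^2 - 8*m - 16*r^2 + 32*r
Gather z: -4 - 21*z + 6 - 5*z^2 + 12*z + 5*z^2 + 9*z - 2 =0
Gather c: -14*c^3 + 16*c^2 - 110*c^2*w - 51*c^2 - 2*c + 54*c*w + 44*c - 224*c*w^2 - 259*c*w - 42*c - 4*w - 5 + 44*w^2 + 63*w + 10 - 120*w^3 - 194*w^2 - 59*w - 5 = -14*c^3 + c^2*(-110*w - 35) + c*(-224*w^2 - 205*w) - 120*w^3 - 150*w^2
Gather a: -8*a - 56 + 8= -8*a - 48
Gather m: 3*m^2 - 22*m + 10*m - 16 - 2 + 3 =3*m^2 - 12*m - 15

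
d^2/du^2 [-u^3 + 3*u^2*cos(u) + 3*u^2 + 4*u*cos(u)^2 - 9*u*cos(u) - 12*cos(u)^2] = -3*u^2*cos(u) - 12*u*sin(u) + 9*u*cos(u) - 8*u*cos(2*u) - 6*u + 18*sin(u) - 8*sin(2*u) + 6*cos(u) + 24*cos(2*u) + 6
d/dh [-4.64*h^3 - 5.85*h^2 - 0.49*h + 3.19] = -13.92*h^2 - 11.7*h - 0.49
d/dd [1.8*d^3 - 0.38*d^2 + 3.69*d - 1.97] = 5.4*d^2 - 0.76*d + 3.69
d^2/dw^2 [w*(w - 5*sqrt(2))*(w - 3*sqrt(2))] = 6*w - 16*sqrt(2)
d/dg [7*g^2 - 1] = 14*g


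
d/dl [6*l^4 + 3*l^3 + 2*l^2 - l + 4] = 24*l^3 + 9*l^2 + 4*l - 1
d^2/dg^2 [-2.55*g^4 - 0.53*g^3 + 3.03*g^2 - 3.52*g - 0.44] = -30.6*g^2 - 3.18*g + 6.06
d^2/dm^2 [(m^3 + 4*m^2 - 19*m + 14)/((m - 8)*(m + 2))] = 6*(19*m^3 + 174*m^2 - 132*m + 1192)/(m^6 - 18*m^5 + 60*m^4 + 360*m^3 - 960*m^2 - 4608*m - 4096)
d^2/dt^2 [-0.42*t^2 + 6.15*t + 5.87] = -0.840000000000000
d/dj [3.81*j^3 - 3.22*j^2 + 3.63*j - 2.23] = 11.43*j^2 - 6.44*j + 3.63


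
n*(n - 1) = n^2 - n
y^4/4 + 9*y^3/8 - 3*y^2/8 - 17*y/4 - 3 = (y/4 + 1)*(y - 2)*(y + 1)*(y + 3/2)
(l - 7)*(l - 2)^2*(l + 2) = l^4 - 9*l^3 + 10*l^2 + 36*l - 56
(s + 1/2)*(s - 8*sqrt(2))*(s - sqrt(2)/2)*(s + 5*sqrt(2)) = s^4 - 7*sqrt(2)*s^3/2 + s^3/2 - 77*s^2 - 7*sqrt(2)*s^2/4 - 77*s/2 + 40*sqrt(2)*s + 20*sqrt(2)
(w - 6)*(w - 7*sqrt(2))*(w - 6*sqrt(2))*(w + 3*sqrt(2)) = w^4 - 10*sqrt(2)*w^3 - 6*w^3 + 6*w^2 + 60*sqrt(2)*w^2 - 36*w + 252*sqrt(2)*w - 1512*sqrt(2)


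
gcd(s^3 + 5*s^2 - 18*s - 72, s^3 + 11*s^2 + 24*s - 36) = s + 6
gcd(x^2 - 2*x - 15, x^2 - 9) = x + 3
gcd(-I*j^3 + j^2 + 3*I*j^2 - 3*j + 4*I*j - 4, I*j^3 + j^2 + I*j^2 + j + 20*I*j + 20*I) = j + 1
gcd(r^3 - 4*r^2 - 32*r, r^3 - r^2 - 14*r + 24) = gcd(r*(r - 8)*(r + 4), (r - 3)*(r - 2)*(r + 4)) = r + 4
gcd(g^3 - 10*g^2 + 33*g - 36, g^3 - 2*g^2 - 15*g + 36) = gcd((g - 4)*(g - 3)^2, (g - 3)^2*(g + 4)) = g^2 - 6*g + 9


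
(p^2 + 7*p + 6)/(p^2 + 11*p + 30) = (p + 1)/(p + 5)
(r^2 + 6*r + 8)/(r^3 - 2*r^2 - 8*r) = (r + 4)/(r*(r - 4))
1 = 1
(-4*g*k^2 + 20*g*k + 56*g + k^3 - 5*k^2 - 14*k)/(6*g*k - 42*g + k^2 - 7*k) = (-4*g*k - 8*g + k^2 + 2*k)/(6*g + k)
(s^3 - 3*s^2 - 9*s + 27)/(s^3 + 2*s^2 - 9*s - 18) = (s - 3)/(s + 2)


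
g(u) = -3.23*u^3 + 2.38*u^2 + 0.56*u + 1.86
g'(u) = -9.69*u^2 + 4.76*u + 0.56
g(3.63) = -119.24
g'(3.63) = -109.85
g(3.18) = -76.16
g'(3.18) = -82.29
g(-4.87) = 428.65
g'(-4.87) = -252.44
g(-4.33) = 306.28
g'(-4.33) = -201.73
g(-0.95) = 6.25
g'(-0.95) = -12.71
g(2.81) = -49.44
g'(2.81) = -62.58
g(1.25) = -0.03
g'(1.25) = -8.63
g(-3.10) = 119.22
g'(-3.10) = -107.32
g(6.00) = -606.78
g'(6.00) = -319.72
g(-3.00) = 108.81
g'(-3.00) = -100.93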